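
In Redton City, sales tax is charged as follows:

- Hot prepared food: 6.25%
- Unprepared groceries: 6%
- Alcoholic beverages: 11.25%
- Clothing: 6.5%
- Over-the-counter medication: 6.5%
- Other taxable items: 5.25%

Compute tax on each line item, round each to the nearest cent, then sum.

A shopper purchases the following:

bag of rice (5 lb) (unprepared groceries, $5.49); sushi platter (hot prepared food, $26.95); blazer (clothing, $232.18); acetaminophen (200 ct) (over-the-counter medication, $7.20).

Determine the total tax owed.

Bag of rice (5 lb) $5.49: unprepared groceries → 6% → $0.33
Sushi platter $26.95: hot prepared food → 6.25% → $1.68
Blazer $232.18: clothing → 6.5% → $15.09
Acetaminophen (200 ct) $7.20: over-the-counter medication → 6.5% → $0.47
Total tax = $0.33 + $1.68 + $15.09 + $0.47 = $17.57

$17.57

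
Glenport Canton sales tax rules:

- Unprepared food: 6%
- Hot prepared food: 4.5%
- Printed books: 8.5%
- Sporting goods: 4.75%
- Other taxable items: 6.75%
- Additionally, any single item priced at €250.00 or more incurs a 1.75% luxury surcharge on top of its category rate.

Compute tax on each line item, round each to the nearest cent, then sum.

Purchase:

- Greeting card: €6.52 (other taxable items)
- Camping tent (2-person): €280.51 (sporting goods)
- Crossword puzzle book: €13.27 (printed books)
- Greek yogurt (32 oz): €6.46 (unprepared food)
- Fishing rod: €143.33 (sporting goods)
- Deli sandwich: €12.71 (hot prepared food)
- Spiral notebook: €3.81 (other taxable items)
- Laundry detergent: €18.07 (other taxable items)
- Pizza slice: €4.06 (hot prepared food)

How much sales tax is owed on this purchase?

€29.23

Greeting card €6.52: other taxable items → 6.75% → €0.44
Camping tent (2-person) €280.51: sporting goods → 4.75% + 1.75% surcharge = 6.5% → €18.23
Crossword puzzle book €13.27: printed books → 8.5% → €1.13
Greek yogurt (32 oz) €6.46: unprepared food → 6% → €0.39
Fishing rod €143.33: sporting goods → 4.75% → €6.81
Deli sandwich €12.71: hot prepared food → 4.5% → €0.57
Spiral notebook €3.81: other taxable items → 6.75% → €0.26
Laundry detergent €18.07: other taxable items → 6.75% → €1.22
Pizza slice €4.06: hot prepared food → 4.5% → €0.18
Total tax = €0.44 + €18.23 + €1.13 + €0.39 + €6.81 + €0.57 + €0.26 + €1.22 + €0.18 = €29.23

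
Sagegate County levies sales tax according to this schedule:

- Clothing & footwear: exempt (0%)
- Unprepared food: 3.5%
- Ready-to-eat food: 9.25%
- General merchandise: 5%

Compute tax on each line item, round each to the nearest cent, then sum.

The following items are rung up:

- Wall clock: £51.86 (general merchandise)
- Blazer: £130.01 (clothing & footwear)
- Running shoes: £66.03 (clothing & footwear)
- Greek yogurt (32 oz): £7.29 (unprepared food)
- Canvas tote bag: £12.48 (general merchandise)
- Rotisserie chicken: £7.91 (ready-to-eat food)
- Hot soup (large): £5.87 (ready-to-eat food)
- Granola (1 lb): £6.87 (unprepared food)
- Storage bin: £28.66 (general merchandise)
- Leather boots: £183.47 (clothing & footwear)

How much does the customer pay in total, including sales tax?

Wall clock £51.86: general merchandise → 5% → £2.59
Blazer £130.01: clothing & footwear → 0% → £0.00
Running shoes £66.03: clothing & footwear → 0% → £0.00
Greek yogurt (32 oz) £7.29: unprepared food → 3.5% → £0.26
Canvas tote bag £12.48: general merchandise → 5% → £0.62
Rotisserie chicken £7.91: ready-to-eat food → 9.25% → £0.73
Hot soup (large) £5.87: ready-to-eat food → 9.25% → £0.54
Granola (1 lb) £6.87: unprepared food → 3.5% → £0.24
Storage bin £28.66: general merchandise → 5% → £1.43
Leather boots £183.47: clothing & footwear → 0% → £0.00
Subtotal = £500.45; tax = £6.41; total due = £506.86

£506.86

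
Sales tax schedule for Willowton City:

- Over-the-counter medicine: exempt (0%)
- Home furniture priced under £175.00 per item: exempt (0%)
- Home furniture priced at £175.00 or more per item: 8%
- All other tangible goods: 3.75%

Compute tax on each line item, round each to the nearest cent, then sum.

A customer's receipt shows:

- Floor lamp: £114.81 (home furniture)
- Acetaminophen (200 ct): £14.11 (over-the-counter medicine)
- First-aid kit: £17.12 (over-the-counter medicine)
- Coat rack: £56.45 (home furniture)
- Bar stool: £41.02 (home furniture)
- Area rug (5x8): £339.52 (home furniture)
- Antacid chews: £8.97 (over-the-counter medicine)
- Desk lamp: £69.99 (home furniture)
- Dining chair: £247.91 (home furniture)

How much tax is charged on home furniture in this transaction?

£46.99

Floor lamp £114.81: home furniture, under £175.00 → 0% → £0.00
Coat rack £56.45: home furniture, under £175.00 → 0% → £0.00
Bar stool £41.02: home furniture, under £175.00 → 0% → £0.00
Area rug (5x8) £339.52: home furniture, £175.00 or more → 8% → £27.16
Desk lamp £69.99: home furniture, under £175.00 → 0% → £0.00
Dining chair £247.91: home furniture, £175.00 or more → 8% → £19.83
Tax on home furniture = £0.00 + £0.00 + £0.00 + £27.16 + £0.00 + £19.83 = £46.99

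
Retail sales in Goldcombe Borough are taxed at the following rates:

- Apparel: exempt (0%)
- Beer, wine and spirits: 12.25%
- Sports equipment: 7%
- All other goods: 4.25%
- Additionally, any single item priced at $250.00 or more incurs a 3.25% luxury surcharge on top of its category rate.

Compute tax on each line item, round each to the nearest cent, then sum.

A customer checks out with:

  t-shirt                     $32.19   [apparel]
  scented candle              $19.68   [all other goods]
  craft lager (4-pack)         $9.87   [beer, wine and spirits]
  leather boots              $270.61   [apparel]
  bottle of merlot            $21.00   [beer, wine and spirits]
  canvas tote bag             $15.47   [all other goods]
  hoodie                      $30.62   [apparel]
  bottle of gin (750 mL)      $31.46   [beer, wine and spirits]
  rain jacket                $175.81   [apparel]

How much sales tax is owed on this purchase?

$17.92

T-shirt $32.19: apparel → 0% → $0.00
Scented candle $19.68: all other goods → 4.25% → $0.84
Craft lager (4-pack) $9.87: beer, wine and spirits → 12.25% → $1.21
Leather boots $270.61: apparel → 0% + 3.25% surcharge = 3.25% → $8.79
Bottle of merlot $21.00: beer, wine and spirits → 12.25% → $2.57
Canvas tote bag $15.47: all other goods → 4.25% → $0.66
Hoodie $30.62: apparel → 0% → $0.00
Bottle of gin (750 mL) $31.46: beer, wine and spirits → 12.25% → $3.85
Rain jacket $175.81: apparel → 0% → $0.00
Total tax = $0.84 + $1.21 + $8.79 + $2.57 + $0.66 + $3.85 = $17.92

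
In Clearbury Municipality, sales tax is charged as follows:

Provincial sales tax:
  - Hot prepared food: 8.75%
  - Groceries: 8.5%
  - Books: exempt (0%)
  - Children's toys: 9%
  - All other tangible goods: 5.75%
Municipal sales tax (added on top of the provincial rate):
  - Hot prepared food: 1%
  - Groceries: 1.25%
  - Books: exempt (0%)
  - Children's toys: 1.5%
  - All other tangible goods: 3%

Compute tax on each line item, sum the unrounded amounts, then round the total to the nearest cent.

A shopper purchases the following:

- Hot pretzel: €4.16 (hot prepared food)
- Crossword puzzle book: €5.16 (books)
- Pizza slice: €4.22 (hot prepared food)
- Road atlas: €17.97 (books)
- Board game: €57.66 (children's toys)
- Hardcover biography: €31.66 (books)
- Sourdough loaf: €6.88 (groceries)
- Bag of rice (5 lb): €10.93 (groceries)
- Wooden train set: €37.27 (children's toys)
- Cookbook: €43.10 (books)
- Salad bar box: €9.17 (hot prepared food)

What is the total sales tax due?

€13.42

Hot pretzel €4.16: hot prepared food → 8.75% + 1% municipal = 9.75% → €0.4056
Crossword puzzle book €5.16: books → 0% + 0% municipal = 0% → €0.00
Pizza slice €4.22: hot prepared food → 8.75% + 1% municipal = 9.75% → €0.41145
Road atlas €17.97: books → 0% + 0% municipal = 0% → €0.00
Board game €57.66: children's toys → 9% + 1.5% municipal = 10.5% → €6.0543
Hardcover biography €31.66: books → 0% + 0% municipal = 0% → €0.00
Sourdough loaf €6.88: groceries → 8.5% + 1.25% municipal = 9.75% → €0.6708
Bag of rice (5 lb) €10.93: groceries → 8.5% + 1.25% municipal = 9.75% → €1.065675
Wooden train set €37.27: children's toys → 9% + 1.5% municipal = 10.5% → €3.91335
Cookbook €43.10: books → 0% + 0% municipal = 0% → €0.00
Salad bar box €9.17: hot prepared food → 8.75% + 1% municipal = 9.75% → €0.894075
Unrounded tax sum = €13.41525 → €13.42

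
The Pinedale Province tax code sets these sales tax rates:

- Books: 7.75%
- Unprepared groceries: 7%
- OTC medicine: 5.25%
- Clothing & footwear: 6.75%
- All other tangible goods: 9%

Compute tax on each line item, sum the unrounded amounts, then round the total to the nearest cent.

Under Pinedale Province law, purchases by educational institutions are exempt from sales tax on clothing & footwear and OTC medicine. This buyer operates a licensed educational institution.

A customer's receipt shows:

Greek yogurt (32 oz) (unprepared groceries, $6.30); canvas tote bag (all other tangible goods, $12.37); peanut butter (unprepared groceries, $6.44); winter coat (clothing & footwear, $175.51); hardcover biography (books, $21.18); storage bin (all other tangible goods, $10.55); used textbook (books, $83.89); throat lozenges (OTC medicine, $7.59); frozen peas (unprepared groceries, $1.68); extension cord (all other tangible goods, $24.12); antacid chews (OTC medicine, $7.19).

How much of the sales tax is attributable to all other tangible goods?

Canvas tote bag $12.37: all other tangible goods → 9% → $1.1133
Storage bin $10.55: all other tangible goods → 9% → $0.9495
Extension cord $24.12: all other tangible goods → 9% → $2.1708
Tax on all other tangible goods: unrounded sum = $4.2336 → $4.23

$4.23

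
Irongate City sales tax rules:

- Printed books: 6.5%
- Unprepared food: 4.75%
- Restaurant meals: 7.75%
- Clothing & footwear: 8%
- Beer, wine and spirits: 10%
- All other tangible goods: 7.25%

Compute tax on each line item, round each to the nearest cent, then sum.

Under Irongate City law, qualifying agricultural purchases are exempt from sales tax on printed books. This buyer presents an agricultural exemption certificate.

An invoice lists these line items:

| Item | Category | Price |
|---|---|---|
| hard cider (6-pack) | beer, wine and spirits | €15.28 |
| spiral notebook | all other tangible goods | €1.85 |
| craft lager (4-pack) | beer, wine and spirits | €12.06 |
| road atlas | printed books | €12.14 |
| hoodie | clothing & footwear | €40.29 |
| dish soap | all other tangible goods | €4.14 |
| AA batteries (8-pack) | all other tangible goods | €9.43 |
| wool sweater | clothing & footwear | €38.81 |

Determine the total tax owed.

€10.17

Hard cider (6-pack) €15.28: beer, wine and spirits → 10% → €1.53
Spiral notebook €1.85: all other tangible goods → 7.25% → €0.13
Craft lager (4-pack) €12.06: beer, wine and spirits → 10% → €1.21
Road atlas €12.14: printed books, buyer-exempt → 0% → €0.00
Hoodie €40.29: clothing & footwear → 8% → €3.22
Dish soap €4.14: all other tangible goods → 7.25% → €0.30
AA batteries (8-pack) €9.43: all other tangible goods → 7.25% → €0.68
Wool sweater €38.81: clothing & footwear → 8% → €3.10
Total tax = €1.53 + €0.13 + €1.21 + €3.22 + €0.30 + €0.68 + €3.10 = €10.17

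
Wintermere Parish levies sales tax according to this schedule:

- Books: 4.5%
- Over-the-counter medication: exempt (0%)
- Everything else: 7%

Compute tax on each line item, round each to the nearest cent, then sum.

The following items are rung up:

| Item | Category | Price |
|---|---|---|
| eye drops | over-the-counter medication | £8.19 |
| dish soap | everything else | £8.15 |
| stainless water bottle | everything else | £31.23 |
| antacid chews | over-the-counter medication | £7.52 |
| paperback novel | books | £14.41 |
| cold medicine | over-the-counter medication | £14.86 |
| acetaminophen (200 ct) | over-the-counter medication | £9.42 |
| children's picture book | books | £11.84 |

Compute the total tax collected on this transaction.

£3.94

Eye drops £8.19: over-the-counter medication → 0% → £0.00
Dish soap £8.15: everything else → 7% → £0.57
Stainless water bottle £31.23: everything else → 7% → £2.19
Antacid chews £7.52: over-the-counter medication → 0% → £0.00
Paperback novel £14.41: books → 4.5% → £0.65
Cold medicine £14.86: over-the-counter medication → 0% → £0.00
Acetaminophen (200 ct) £9.42: over-the-counter medication → 0% → £0.00
Children's picture book £11.84: books → 4.5% → £0.53
Total tax = £0.57 + £2.19 + £0.65 + £0.53 = £3.94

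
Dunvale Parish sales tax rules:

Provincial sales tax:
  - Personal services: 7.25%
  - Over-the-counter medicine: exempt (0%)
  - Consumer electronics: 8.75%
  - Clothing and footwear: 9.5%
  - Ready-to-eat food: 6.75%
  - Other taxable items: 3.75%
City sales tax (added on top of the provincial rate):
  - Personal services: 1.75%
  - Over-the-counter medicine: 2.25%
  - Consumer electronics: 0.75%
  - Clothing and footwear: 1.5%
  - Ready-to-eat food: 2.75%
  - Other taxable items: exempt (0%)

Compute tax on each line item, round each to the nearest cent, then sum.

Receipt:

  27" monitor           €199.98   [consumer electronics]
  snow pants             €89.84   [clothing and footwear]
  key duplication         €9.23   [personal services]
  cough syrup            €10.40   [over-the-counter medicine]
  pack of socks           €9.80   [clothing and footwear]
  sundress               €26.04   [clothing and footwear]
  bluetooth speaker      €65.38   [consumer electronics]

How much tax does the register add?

27" monitor €199.98: consumer electronics → 8.75% + 0.75% city = 9.5% → €19.00
Snow pants €89.84: clothing and footwear → 9.5% + 1.5% city = 11% → €9.88
Key duplication €9.23: personal services → 7.25% + 1.75% city = 9% → €0.83
Cough syrup €10.40: over-the-counter medicine → 0% + 2.25% city = 2.25% → €0.23
Pack of socks €9.80: clothing and footwear → 9.5% + 1.5% city = 11% → €1.08
Sundress €26.04: clothing and footwear → 9.5% + 1.5% city = 11% → €2.86
Bluetooth speaker €65.38: consumer electronics → 8.75% + 0.75% city = 9.5% → €6.21
Total tax = €19.00 + €9.88 + €0.83 + €0.23 + €1.08 + €2.86 + €6.21 = €40.09

€40.09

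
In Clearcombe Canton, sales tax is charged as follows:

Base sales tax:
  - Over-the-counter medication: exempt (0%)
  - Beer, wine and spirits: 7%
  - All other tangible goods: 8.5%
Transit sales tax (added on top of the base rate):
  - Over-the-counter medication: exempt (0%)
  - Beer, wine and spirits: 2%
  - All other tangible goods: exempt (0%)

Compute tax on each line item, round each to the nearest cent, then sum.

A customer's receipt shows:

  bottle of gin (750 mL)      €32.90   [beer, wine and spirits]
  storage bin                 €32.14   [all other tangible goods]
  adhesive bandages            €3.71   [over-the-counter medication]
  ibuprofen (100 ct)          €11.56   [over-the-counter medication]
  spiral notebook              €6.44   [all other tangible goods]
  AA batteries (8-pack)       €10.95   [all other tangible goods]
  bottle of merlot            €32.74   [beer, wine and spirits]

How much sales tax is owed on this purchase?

€10.12

Bottle of gin (750 mL) €32.90: beer, wine and spirits → 7% + 2% transit = 9% → €2.96
Storage bin €32.14: all other tangible goods → 8.5% + 0% transit = 8.5% → €2.73
Adhesive bandages €3.71: over-the-counter medication → 0% + 0% transit = 0% → €0.00
Ibuprofen (100 ct) €11.56: over-the-counter medication → 0% + 0% transit = 0% → €0.00
Spiral notebook €6.44: all other tangible goods → 8.5% + 0% transit = 8.5% → €0.55
AA batteries (8-pack) €10.95: all other tangible goods → 8.5% + 0% transit = 8.5% → €0.93
Bottle of merlot €32.74: beer, wine and spirits → 7% + 2% transit = 9% → €2.95
Total tax = €2.96 + €2.73 + €0.55 + €0.93 + €2.95 = €10.12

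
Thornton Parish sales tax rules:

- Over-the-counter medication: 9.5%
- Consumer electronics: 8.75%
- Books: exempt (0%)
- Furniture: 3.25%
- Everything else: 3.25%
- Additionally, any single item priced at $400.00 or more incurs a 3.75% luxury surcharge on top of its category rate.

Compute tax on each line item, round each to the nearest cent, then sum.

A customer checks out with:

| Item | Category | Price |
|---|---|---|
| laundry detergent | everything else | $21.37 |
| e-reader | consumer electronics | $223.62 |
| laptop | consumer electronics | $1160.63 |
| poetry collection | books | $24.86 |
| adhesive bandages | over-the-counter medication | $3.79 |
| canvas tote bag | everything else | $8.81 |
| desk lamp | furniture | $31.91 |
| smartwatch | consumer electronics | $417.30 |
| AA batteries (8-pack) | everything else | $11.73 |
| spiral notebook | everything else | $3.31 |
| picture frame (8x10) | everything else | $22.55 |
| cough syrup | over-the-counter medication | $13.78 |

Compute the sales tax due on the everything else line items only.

Laundry detergent $21.37: everything else → 3.25% → $0.69
Canvas tote bag $8.81: everything else → 3.25% → $0.29
AA batteries (8-pack) $11.73: everything else → 3.25% → $0.38
Spiral notebook $3.31: everything else → 3.25% → $0.11
Picture frame (8x10) $22.55: everything else → 3.25% → $0.73
Tax on everything else = $0.69 + $0.29 + $0.38 + $0.11 + $0.73 = $2.20

$2.20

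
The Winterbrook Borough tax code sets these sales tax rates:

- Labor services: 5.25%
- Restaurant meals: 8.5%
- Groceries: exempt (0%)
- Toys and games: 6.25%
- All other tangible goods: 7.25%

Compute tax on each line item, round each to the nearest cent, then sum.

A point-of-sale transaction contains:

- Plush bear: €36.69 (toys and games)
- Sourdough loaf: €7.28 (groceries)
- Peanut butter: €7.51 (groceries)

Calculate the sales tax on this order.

Plush bear €36.69: toys and games → 6.25% → €2.29
Sourdough loaf €7.28: groceries → 0% → €0.00
Peanut butter €7.51: groceries → 0% → €0.00
Total tax = €2.29

€2.29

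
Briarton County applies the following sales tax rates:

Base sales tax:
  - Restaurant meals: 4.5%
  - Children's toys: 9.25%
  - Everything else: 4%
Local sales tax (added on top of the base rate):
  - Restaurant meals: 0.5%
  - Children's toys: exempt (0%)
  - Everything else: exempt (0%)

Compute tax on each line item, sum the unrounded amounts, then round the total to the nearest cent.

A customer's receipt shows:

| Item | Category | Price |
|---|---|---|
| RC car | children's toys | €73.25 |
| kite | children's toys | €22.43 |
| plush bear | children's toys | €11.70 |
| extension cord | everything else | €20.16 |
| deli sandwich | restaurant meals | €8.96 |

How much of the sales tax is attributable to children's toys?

RC car €73.25: children's toys → 9.25% + 0% local = 9.25% → €6.775625
Kite €22.43: children's toys → 9.25% + 0% local = 9.25% → €2.074775
Plush bear €11.70: children's toys → 9.25% + 0% local = 9.25% → €1.08225
Tax on children's toys: unrounded sum = €9.93265 → €9.93

€9.93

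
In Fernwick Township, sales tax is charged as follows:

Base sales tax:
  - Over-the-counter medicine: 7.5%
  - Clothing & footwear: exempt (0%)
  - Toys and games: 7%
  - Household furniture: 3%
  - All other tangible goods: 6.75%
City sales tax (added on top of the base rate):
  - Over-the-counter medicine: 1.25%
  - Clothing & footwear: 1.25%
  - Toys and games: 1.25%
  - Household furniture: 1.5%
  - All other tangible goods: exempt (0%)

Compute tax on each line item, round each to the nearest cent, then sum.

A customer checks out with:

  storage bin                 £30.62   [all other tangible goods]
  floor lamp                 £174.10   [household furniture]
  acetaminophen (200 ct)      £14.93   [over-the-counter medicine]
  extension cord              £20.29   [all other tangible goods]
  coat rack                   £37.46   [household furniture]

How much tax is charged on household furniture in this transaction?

Floor lamp £174.10: household furniture → 3% + 1.5% city = 4.5% → £7.83
Coat rack £37.46: household furniture → 3% + 1.5% city = 4.5% → £1.69
Tax on household furniture = £7.83 + £1.69 = £9.52

£9.52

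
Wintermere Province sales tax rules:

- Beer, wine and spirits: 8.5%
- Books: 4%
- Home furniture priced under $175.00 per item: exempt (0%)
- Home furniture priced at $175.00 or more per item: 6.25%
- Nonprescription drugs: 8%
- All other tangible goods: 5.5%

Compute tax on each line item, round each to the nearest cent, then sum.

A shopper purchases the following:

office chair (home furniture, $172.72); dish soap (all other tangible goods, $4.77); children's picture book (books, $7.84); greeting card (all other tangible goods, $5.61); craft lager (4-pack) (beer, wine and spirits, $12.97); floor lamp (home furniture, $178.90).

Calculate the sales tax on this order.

Office chair $172.72: home furniture, under $175.00 → 0% → $0.00
Dish soap $4.77: all other tangible goods → 5.5% → $0.26
Children's picture book $7.84: books → 4% → $0.31
Greeting card $5.61: all other tangible goods → 5.5% → $0.31
Craft lager (4-pack) $12.97: beer, wine and spirits → 8.5% → $1.10
Floor lamp $178.90: home furniture, $175.00 or more → 6.25% → $11.18
Total tax = $0.26 + $0.31 + $0.31 + $1.10 + $11.18 = $13.16

$13.16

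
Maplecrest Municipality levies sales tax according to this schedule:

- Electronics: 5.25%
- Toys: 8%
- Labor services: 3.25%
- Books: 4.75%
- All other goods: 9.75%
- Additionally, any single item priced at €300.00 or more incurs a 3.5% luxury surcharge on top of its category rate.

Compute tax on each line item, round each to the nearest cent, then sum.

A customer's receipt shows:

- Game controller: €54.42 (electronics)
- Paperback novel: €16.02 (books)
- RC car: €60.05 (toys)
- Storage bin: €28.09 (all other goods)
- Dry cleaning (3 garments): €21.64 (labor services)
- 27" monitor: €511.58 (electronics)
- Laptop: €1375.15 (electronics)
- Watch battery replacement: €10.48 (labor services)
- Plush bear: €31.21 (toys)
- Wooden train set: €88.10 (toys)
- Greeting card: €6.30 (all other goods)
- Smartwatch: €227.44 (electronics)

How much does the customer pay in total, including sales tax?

€2629.87

Game controller €54.42: electronics → 5.25% → €2.86
Paperback novel €16.02: books → 4.75% → €0.76
RC car €60.05: toys → 8% → €4.80
Storage bin €28.09: all other goods → 9.75% → €2.74
Dry cleaning (3 garments) €21.64: labor services → 3.25% → €0.70
27" monitor €511.58: electronics → 5.25% + 3.5% surcharge = 8.75% → €44.76
Laptop €1375.15: electronics → 5.25% + 3.5% surcharge = 8.75% → €120.33
Watch battery replacement €10.48: labor services → 3.25% → €0.34
Plush bear €31.21: toys → 8% → €2.50
Wooden train set €88.10: toys → 8% → €7.05
Greeting card €6.30: all other goods → 9.75% → €0.61
Smartwatch €227.44: electronics → 5.25% → €11.94
Subtotal = €2430.48; tax = €199.39; total due = €2629.87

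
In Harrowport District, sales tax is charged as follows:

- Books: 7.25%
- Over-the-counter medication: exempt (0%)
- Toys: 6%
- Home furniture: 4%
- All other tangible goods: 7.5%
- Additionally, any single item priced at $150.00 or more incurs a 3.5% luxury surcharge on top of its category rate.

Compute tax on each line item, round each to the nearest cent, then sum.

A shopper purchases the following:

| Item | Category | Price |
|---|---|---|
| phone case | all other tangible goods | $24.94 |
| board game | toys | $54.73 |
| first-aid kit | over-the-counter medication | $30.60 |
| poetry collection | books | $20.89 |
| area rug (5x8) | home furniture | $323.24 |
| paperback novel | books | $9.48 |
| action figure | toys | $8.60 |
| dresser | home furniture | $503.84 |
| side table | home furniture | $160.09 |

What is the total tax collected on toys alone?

$3.80

Board game $54.73: toys → 6% → $3.28
Action figure $8.60: toys → 6% → $0.52
Tax on toys = $3.28 + $0.52 = $3.80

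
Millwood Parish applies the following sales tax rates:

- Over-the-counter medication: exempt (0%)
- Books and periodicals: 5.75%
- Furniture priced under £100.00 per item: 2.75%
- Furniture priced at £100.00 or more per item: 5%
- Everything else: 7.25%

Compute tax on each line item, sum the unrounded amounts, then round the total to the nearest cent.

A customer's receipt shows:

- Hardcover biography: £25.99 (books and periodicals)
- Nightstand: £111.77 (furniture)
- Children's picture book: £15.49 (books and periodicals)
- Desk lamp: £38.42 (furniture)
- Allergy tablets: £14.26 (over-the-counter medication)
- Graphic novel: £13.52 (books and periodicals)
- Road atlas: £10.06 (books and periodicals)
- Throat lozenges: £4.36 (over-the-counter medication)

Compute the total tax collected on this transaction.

£10.39

Hardcover biography £25.99: books and periodicals → 5.75% → £1.494425
Nightstand £111.77: furniture, £100.00 or more → 5% → £5.5885
Children's picture book £15.49: books and periodicals → 5.75% → £0.890675
Desk lamp £38.42: furniture, under £100.00 → 2.75% → £1.05655
Allergy tablets £14.26: over-the-counter medication → 0% → £0.00
Graphic novel £13.52: books and periodicals → 5.75% → £0.7774
Road atlas £10.06: books and periodicals → 5.75% → £0.57845
Throat lozenges £4.36: over-the-counter medication → 0% → £0.00
Unrounded tax sum = £10.386 → £10.39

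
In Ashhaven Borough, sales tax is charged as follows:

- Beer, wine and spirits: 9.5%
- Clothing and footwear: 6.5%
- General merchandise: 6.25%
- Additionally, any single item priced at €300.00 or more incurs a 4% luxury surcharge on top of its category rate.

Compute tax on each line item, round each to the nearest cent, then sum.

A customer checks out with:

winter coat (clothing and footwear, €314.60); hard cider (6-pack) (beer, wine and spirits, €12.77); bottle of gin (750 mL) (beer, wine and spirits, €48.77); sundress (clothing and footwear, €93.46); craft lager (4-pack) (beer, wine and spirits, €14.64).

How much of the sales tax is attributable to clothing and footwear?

€39.10

Winter coat €314.60: clothing and footwear → 6.5% + 4% surcharge = 10.5% → €33.03
Sundress €93.46: clothing and footwear → 6.5% → €6.07
Tax on clothing and footwear = €33.03 + €6.07 = €39.10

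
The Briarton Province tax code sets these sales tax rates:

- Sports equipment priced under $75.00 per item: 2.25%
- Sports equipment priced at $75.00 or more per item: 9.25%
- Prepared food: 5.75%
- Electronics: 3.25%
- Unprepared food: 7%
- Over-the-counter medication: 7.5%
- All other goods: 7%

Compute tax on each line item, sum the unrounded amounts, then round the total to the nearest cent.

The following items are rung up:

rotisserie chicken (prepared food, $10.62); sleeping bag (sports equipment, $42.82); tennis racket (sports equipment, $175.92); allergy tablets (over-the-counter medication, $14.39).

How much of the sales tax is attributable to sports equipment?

$17.24

Sleeping bag $42.82: sports equipment, under $75.00 → 2.25% → $0.96345
Tennis racket $175.92: sports equipment, $75.00 or more → 9.25% → $16.2726
Tax on sports equipment: unrounded sum = $17.23605 → $17.24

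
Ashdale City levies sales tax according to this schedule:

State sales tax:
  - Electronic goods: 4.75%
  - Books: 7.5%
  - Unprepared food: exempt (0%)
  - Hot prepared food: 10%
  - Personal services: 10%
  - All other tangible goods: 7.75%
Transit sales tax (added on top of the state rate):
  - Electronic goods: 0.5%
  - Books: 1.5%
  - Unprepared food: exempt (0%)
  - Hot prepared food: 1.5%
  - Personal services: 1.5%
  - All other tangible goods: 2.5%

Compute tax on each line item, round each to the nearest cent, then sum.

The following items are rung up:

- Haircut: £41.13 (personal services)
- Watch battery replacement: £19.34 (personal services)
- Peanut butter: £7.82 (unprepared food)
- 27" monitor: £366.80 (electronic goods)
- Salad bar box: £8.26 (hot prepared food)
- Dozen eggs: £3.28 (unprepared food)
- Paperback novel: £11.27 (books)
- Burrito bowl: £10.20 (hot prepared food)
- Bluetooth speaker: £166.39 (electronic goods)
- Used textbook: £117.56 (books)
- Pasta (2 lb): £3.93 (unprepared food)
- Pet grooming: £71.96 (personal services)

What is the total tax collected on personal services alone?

£15.23

Haircut £41.13: personal services → 10% + 1.5% transit = 11.5% → £4.73
Watch battery replacement £19.34: personal services → 10% + 1.5% transit = 11.5% → £2.22
Pet grooming £71.96: personal services → 10% + 1.5% transit = 11.5% → £8.28
Tax on personal services = £4.73 + £2.22 + £8.28 = £15.23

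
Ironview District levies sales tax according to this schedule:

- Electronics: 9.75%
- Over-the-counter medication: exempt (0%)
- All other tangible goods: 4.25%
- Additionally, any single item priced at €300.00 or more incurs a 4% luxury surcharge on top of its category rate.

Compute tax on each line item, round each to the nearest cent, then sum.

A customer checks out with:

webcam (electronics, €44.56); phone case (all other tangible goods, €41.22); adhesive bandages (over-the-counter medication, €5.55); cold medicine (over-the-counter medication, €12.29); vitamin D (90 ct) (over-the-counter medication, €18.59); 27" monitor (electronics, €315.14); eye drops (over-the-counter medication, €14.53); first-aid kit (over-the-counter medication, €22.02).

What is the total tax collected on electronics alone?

Webcam €44.56: electronics → 9.75% → €4.34
27" monitor €315.14: electronics → 9.75% + 4% surcharge = 13.75% → €43.33
Tax on electronics = €4.34 + €43.33 = €47.67

€47.67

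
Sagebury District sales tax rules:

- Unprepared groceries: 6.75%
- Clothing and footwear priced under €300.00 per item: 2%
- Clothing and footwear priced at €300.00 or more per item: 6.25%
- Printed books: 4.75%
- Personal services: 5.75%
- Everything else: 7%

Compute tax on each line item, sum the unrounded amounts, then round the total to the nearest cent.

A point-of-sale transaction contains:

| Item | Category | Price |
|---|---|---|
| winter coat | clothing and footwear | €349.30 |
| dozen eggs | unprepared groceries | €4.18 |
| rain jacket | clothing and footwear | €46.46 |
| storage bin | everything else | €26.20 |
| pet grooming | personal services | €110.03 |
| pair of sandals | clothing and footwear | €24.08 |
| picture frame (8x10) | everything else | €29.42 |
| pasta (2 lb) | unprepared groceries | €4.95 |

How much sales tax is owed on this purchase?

Winter coat €349.30: clothing and footwear, €300.00 or more → 6.25% → €21.83125
Dozen eggs €4.18: unprepared groceries → 6.75% → €0.28215
Rain jacket €46.46: clothing and footwear, under €300.00 → 2% → €0.9292
Storage bin €26.20: everything else → 7% → €1.834
Pet grooming €110.03: personal services → 5.75% → €6.326725
Pair of sandals €24.08: clothing and footwear, under €300.00 → 2% → €0.4816
Picture frame (8x10) €29.42: everything else → 7% → €2.0594
Pasta (2 lb) €4.95: unprepared groceries → 6.75% → €0.334125
Unrounded tax sum = €34.07845 → €34.08

€34.08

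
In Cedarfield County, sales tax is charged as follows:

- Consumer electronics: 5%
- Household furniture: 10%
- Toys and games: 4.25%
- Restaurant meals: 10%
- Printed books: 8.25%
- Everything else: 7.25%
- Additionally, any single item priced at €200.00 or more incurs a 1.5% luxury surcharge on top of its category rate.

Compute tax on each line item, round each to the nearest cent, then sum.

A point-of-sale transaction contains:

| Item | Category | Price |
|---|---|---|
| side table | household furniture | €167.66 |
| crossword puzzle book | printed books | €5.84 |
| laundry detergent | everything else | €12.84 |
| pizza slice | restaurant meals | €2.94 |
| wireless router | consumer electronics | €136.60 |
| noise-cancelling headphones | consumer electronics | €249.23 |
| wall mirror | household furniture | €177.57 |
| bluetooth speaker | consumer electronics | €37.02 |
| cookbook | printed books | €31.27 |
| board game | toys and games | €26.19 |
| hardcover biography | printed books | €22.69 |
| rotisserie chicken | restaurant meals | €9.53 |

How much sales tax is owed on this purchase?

€67.62

Side table €167.66: household furniture → 10% → €16.77
Crossword puzzle book €5.84: printed books → 8.25% → €0.48
Laundry detergent €12.84: everything else → 7.25% → €0.93
Pizza slice €2.94: restaurant meals → 10% → €0.29
Wireless router €136.60: consumer electronics → 5% → €6.83
Noise-cancelling headphones €249.23: consumer electronics → 5% + 1.5% surcharge = 6.5% → €16.20
Wall mirror €177.57: household furniture → 10% → €17.76
Bluetooth speaker €37.02: consumer electronics → 5% → €1.85
Cookbook €31.27: printed books → 8.25% → €2.58
Board game €26.19: toys and games → 4.25% → €1.11
Hardcover biography €22.69: printed books → 8.25% → €1.87
Rotisserie chicken €9.53: restaurant meals → 10% → €0.95
Total tax = €16.77 + €0.48 + €0.93 + €0.29 + €6.83 + €16.20 + €17.76 + €1.85 + €2.58 + €1.11 + €1.87 + €0.95 = €67.62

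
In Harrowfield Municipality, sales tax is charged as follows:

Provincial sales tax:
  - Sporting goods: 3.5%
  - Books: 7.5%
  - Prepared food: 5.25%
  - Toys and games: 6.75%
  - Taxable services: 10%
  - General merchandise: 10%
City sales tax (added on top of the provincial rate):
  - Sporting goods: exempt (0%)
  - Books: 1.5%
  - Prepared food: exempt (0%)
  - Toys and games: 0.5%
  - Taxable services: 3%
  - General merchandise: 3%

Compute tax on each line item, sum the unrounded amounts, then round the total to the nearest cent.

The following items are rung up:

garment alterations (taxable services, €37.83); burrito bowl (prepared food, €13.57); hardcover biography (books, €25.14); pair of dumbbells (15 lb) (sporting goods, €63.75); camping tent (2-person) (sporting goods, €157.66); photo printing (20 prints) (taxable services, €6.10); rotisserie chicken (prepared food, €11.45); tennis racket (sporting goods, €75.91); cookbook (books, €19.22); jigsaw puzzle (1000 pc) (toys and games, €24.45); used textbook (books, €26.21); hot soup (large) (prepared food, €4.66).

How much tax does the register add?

Garment alterations €37.83: taxable services → 10% + 3% city = 13% → €4.9179
Burrito bowl €13.57: prepared food → 5.25% + 0% city = 5.25% → €0.712425
Hardcover biography €25.14: books → 7.5% + 1.5% city = 9% → €2.2626
Pair of dumbbells (15 lb) €63.75: sporting goods → 3.5% + 0% city = 3.5% → €2.23125
Camping tent (2-person) €157.66: sporting goods → 3.5% + 0% city = 3.5% → €5.5181
Photo printing (20 prints) €6.10: taxable services → 10% + 3% city = 13% → €0.793
Rotisserie chicken €11.45: prepared food → 5.25% + 0% city = 5.25% → €0.601125
Tennis racket €75.91: sporting goods → 3.5% + 0% city = 3.5% → €2.65685
Cookbook €19.22: books → 7.5% + 1.5% city = 9% → €1.7298
Jigsaw puzzle (1000 pc) €24.45: toys and games → 6.75% + 0.5% city = 7.25% → €1.772625
Used textbook €26.21: books → 7.5% + 1.5% city = 9% → €2.3589
Hot soup (large) €4.66: prepared food → 5.25% + 0% city = 5.25% → €0.24465
Unrounded tax sum = €25.799225 → €25.80

€25.80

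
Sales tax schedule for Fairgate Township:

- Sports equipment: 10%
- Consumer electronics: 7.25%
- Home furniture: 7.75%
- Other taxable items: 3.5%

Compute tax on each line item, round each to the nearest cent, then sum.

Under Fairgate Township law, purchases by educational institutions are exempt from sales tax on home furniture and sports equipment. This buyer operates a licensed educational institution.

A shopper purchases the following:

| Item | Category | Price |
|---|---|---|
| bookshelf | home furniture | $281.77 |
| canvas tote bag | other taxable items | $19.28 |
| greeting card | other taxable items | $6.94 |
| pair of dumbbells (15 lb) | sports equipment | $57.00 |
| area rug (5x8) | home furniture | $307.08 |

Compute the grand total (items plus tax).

Bookshelf $281.77: home furniture, buyer-exempt → 0% → $0.00
Canvas tote bag $19.28: other taxable items → 3.5% → $0.67
Greeting card $6.94: other taxable items → 3.5% → $0.24
Pair of dumbbells (15 lb) $57.00: sports equipment, buyer-exempt → 0% → $0.00
Area rug (5x8) $307.08: home furniture, buyer-exempt → 0% → $0.00
Subtotal = $672.07; tax = $0.91; total due = $672.98

$672.98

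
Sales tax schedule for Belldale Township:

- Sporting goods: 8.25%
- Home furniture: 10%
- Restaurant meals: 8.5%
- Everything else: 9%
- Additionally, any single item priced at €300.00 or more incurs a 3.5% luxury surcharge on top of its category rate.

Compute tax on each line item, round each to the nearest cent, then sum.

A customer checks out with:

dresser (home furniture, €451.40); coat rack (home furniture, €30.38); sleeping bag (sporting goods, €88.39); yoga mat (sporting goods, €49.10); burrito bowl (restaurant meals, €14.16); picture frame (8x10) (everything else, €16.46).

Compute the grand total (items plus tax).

€727.89

Dresser €451.40: home furniture → 10% + 3.5% surcharge = 13.5% → €60.94
Coat rack €30.38: home furniture → 10% → €3.04
Sleeping bag €88.39: sporting goods → 8.25% → €7.29
Yoga mat €49.10: sporting goods → 8.25% → €4.05
Burrito bowl €14.16: restaurant meals → 8.5% → €1.20
Picture frame (8x10) €16.46: everything else → 9% → €1.48
Subtotal = €649.89; tax = €78.00; total due = €727.89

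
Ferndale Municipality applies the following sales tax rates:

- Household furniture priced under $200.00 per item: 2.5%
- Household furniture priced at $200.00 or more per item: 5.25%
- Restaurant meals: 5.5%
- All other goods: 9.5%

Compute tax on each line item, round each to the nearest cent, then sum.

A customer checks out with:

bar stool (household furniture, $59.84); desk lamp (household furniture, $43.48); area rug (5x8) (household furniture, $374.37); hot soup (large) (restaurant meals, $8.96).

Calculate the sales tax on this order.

$22.73

Bar stool $59.84: household furniture, under $200.00 → 2.5% → $1.50
Desk lamp $43.48: household furniture, under $200.00 → 2.5% → $1.09
Area rug (5x8) $374.37: household furniture, $200.00 or more → 5.25% → $19.65
Hot soup (large) $8.96: restaurant meals → 5.5% → $0.49
Total tax = $1.50 + $1.09 + $19.65 + $0.49 = $22.73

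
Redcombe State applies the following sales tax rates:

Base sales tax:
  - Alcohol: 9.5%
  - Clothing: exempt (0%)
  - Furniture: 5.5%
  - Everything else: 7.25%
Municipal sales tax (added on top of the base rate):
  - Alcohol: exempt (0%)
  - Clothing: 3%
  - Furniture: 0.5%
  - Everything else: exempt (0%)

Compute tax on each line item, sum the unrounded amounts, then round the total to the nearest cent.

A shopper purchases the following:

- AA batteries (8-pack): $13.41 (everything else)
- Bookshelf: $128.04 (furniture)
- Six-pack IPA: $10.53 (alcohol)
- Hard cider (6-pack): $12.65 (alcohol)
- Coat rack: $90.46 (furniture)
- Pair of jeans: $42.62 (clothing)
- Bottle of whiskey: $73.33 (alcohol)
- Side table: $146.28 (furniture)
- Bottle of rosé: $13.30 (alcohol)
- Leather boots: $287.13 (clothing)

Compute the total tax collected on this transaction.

$43.18

AA batteries (8-pack) $13.41: everything else → 7.25% + 0% municipal = 7.25% → $0.972225
Bookshelf $128.04: furniture → 5.5% + 0.5% municipal = 6% → $7.6824
Six-pack IPA $10.53: alcohol → 9.5% + 0% municipal = 9.5% → $1.00035
Hard cider (6-pack) $12.65: alcohol → 9.5% + 0% municipal = 9.5% → $1.20175
Coat rack $90.46: furniture → 5.5% + 0.5% municipal = 6% → $5.4276
Pair of jeans $42.62: clothing → 0% + 3% municipal = 3% → $1.2786
Bottle of whiskey $73.33: alcohol → 9.5% + 0% municipal = 9.5% → $6.96635
Side table $146.28: furniture → 5.5% + 0.5% municipal = 6% → $8.7768
Bottle of rosé $13.30: alcohol → 9.5% + 0% municipal = 9.5% → $1.2635
Leather boots $287.13: clothing → 0% + 3% municipal = 3% → $8.6139
Unrounded tax sum = $43.183475 → $43.18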